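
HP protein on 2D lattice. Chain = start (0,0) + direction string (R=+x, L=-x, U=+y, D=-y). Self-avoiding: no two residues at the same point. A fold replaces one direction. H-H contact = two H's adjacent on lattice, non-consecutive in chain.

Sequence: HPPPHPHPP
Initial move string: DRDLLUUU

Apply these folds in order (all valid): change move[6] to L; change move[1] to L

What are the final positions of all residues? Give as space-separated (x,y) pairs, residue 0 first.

Initial moves: DRDLLUUU
Fold: move[6]->L => DRDLLULU (positions: [(0, 0), (0, -1), (1, -1), (1, -2), (0, -2), (-1, -2), (-1, -1), (-2, -1), (-2, 0)])
Fold: move[1]->L => DLDLLULU (positions: [(0, 0), (0, -1), (-1, -1), (-1, -2), (-2, -2), (-3, -2), (-3, -1), (-4, -1), (-4, 0)])

Answer: (0,0) (0,-1) (-1,-1) (-1,-2) (-2,-2) (-3,-2) (-3,-1) (-4,-1) (-4,0)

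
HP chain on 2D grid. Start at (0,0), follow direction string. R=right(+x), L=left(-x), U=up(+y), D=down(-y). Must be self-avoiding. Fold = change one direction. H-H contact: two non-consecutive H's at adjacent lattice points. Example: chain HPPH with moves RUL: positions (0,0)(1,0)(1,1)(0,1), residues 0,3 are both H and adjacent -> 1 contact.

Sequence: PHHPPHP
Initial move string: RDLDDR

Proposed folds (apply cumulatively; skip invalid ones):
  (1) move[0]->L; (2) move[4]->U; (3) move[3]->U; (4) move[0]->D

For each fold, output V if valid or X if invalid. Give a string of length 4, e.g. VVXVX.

Answer: VXXV

Derivation:
Initial: RDLDDR -> [(0, 0), (1, 0), (1, -1), (0, -1), (0, -2), (0, -3), (1, -3)]
Fold 1: move[0]->L => LDLDDR VALID
Fold 2: move[4]->U => LDLDUR INVALID (collision), skipped
Fold 3: move[3]->U => LDLUDR INVALID (collision), skipped
Fold 4: move[0]->D => DDLDDR VALID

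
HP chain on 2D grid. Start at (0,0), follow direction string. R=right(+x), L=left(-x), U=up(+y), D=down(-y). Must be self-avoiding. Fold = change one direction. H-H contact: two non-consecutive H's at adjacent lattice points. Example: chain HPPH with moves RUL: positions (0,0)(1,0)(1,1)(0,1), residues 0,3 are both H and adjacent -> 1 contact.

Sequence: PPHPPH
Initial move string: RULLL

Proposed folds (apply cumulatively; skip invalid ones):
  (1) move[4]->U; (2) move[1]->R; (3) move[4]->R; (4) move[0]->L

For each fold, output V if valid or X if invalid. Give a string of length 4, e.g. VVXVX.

Answer: VXXV

Derivation:
Initial: RULLL -> [(0, 0), (1, 0), (1, 1), (0, 1), (-1, 1), (-2, 1)]
Fold 1: move[4]->U => RULLU VALID
Fold 2: move[1]->R => RRLLU INVALID (collision), skipped
Fold 3: move[4]->R => RULLR INVALID (collision), skipped
Fold 4: move[0]->L => LULLU VALID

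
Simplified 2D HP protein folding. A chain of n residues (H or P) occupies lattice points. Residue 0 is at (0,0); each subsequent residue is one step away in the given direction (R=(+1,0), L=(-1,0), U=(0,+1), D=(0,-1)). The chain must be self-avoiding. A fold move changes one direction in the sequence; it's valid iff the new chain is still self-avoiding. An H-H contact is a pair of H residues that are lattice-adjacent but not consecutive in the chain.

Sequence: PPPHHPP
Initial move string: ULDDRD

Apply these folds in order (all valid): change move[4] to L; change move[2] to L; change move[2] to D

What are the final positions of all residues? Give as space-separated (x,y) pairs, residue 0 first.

Initial moves: ULDDRD
Fold: move[4]->L => ULDDLD (positions: [(0, 0), (0, 1), (-1, 1), (-1, 0), (-1, -1), (-2, -1), (-2, -2)])
Fold: move[2]->L => ULLDLD (positions: [(0, 0), (0, 1), (-1, 1), (-2, 1), (-2, 0), (-3, 0), (-3, -1)])
Fold: move[2]->D => ULDDLD (positions: [(0, 0), (0, 1), (-1, 1), (-1, 0), (-1, -1), (-2, -1), (-2, -2)])

Answer: (0,0) (0,1) (-1,1) (-1,0) (-1,-1) (-2,-1) (-2,-2)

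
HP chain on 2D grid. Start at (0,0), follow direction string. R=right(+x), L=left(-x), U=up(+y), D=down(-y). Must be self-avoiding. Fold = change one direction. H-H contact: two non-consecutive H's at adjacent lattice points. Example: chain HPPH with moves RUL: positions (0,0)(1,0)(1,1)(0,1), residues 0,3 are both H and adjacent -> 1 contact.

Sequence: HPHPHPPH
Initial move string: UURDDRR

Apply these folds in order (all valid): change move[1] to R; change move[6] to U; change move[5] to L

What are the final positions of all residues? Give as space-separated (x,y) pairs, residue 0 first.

Initial moves: UURDDRR
Fold: move[1]->R => URRDDRR (positions: [(0, 0), (0, 1), (1, 1), (2, 1), (2, 0), (2, -1), (3, -1), (4, -1)])
Fold: move[6]->U => URRDDRU (positions: [(0, 0), (0, 1), (1, 1), (2, 1), (2, 0), (2, -1), (3, -1), (3, 0)])
Fold: move[5]->L => URRDDLU (positions: [(0, 0), (0, 1), (1, 1), (2, 1), (2, 0), (2, -1), (1, -1), (1, 0)])

Answer: (0,0) (0,1) (1,1) (2,1) (2,0) (2,-1) (1,-1) (1,0)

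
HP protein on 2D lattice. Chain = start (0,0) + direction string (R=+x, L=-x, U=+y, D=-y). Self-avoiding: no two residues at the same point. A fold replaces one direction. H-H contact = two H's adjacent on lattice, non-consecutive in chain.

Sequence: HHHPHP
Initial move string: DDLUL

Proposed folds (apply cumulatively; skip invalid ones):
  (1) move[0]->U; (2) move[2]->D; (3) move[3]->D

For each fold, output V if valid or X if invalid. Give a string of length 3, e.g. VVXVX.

Answer: XXV

Derivation:
Initial: DDLUL -> [(0, 0), (0, -1), (0, -2), (-1, -2), (-1, -1), (-2, -1)]
Fold 1: move[0]->U => UDLUL INVALID (collision), skipped
Fold 2: move[2]->D => DDDUL INVALID (collision), skipped
Fold 3: move[3]->D => DDLDL VALID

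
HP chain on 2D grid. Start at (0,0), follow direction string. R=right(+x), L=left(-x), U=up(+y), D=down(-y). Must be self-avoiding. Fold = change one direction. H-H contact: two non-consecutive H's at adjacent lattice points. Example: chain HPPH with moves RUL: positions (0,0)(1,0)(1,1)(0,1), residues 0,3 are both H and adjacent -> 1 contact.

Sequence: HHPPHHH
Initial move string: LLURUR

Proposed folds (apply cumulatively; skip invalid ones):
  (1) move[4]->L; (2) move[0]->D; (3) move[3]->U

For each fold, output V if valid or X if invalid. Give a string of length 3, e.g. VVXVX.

Answer: XXV

Derivation:
Initial: LLURUR -> [(0, 0), (-1, 0), (-2, 0), (-2, 1), (-1, 1), (-1, 2), (0, 2)]
Fold 1: move[4]->L => LLURLR INVALID (collision), skipped
Fold 2: move[0]->D => DLURUR INVALID (collision), skipped
Fold 3: move[3]->U => LLUUUR VALID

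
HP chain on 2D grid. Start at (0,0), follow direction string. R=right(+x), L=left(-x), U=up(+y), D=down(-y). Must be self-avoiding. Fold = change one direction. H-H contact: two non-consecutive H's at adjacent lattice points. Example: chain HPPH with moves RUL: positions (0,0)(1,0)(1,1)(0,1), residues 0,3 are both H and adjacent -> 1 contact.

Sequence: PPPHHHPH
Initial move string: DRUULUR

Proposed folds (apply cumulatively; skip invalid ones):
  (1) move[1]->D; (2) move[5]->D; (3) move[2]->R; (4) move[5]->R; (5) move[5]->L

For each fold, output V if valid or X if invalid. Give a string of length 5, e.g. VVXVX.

Answer: XXVXX

Derivation:
Initial: DRUULUR -> [(0, 0), (0, -1), (1, -1), (1, 0), (1, 1), (0, 1), (0, 2), (1, 2)]
Fold 1: move[1]->D => DDUULUR INVALID (collision), skipped
Fold 2: move[5]->D => DRUULDR INVALID (collision), skipped
Fold 3: move[2]->R => DRRULUR VALID
Fold 4: move[5]->R => DRRULRR INVALID (collision), skipped
Fold 5: move[5]->L => DRRULLR INVALID (collision), skipped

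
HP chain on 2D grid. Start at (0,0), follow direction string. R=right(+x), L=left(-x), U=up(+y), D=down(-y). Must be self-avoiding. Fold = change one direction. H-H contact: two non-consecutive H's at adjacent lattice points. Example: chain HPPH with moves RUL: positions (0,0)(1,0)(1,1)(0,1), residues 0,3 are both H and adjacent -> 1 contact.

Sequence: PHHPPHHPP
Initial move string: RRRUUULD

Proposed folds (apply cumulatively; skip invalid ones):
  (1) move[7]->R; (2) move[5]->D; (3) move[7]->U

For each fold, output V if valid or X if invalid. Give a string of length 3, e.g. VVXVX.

Initial: RRRUUULD -> [(0, 0), (1, 0), (2, 0), (3, 0), (3, 1), (3, 2), (3, 3), (2, 3), (2, 2)]
Fold 1: move[7]->R => RRRUUULR INVALID (collision), skipped
Fold 2: move[5]->D => RRRUUDLD INVALID (collision), skipped
Fold 3: move[7]->U => RRRUUULU VALID

Answer: XXV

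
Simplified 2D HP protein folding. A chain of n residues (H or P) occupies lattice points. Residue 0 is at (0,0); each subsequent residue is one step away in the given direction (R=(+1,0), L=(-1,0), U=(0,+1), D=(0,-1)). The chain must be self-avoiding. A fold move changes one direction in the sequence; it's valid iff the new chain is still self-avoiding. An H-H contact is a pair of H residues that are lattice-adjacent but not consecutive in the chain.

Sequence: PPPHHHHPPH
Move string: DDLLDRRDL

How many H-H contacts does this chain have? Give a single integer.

Answer: 2

Derivation:
Positions: [(0, 0), (0, -1), (0, -2), (-1, -2), (-2, -2), (-2, -3), (-1, -3), (0, -3), (0, -4), (-1, -4)]
H-H contact: residue 3 @(-1,-2) - residue 6 @(-1, -3)
H-H contact: residue 6 @(-1,-3) - residue 9 @(-1, -4)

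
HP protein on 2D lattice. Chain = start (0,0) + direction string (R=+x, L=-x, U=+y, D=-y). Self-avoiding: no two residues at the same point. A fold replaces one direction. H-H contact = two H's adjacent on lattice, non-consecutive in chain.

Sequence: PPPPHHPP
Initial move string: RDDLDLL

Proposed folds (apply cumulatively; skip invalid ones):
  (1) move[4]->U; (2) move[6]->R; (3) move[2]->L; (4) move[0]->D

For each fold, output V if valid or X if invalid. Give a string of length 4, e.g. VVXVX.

Answer: VXVV

Derivation:
Initial: RDDLDLL -> [(0, 0), (1, 0), (1, -1), (1, -2), (0, -2), (0, -3), (-1, -3), (-2, -3)]
Fold 1: move[4]->U => RDDLULL VALID
Fold 2: move[6]->R => RDDLULR INVALID (collision), skipped
Fold 3: move[2]->L => RDLLULL VALID
Fold 4: move[0]->D => DDLLULL VALID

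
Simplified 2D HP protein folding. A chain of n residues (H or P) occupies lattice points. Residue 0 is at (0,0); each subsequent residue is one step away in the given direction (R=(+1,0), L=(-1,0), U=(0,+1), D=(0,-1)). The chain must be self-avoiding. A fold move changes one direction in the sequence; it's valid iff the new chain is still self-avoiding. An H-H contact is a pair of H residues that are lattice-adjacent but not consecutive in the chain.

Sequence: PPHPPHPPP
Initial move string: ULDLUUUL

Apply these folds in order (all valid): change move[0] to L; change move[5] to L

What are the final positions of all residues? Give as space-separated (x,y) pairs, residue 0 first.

Initial moves: ULDLUUUL
Fold: move[0]->L => LLDLUUUL (positions: [(0, 0), (-1, 0), (-2, 0), (-2, -1), (-3, -1), (-3, 0), (-3, 1), (-3, 2), (-4, 2)])
Fold: move[5]->L => LLDLULUL (positions: [(0, 0), (-1, 0), (-2, 0), (-2, -1), (-3, -1), (-3, 0), (-4, 0), (-4, 1), (-5, 1)])

Answer: (0,0) (-1,0) (-2,0) (-2,-1) (-3,-1) (-3,0) (-4,0) (-4,1) (-5,1)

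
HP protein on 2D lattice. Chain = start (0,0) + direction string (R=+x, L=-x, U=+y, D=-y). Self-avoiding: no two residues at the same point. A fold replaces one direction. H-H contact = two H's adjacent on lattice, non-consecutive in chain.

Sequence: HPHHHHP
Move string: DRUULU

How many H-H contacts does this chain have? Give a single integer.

Positions: [(0, 0), (0, -1), (1, -1), (1, 0), (1, 1), (0, 1), (0, 2)]
H-H contact: residue 0 @(0,0) - residue 3 @(1, 0)
H-H contact: residue 0 @(0,0) - residue 5 @(0, 1)

Answer: 2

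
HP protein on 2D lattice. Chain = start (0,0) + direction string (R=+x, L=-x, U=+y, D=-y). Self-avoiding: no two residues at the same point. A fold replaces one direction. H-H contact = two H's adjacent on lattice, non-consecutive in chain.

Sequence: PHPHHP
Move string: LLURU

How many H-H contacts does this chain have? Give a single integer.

Positions: [(0, 0), (-1, 0), (-2, 0), (-2, 1), (-1, 1), (-1, 2)]
H-H contact: residue 1 @(-1,0) - residue 4 @(-1, 1)

Answer: 1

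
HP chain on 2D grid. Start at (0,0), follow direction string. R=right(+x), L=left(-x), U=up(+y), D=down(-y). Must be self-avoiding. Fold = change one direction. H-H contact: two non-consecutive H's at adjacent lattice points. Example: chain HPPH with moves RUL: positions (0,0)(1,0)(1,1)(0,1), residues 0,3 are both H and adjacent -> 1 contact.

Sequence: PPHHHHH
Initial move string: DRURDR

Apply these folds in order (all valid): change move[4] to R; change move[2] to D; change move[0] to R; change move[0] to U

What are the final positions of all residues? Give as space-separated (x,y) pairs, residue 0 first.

Initial moves: DRURDR
Fold: move[4]->R => DRURRR (positions: [(0, 0), (0, -1), (1, -1), (1, 0), (2, 0), (3, 0), (4, 0)])
Fold: move[2]->D => DRDRRR (positions: [(0, 0), (0, -1), (1, -1), (1, -2), (2, -2), (3, -2), (4, -2)])
Fold: move[0]->R => RRDRRR (positions: [(0, 0), (1, 0), (2, 0), (2, -1), (3, -1), (4, -1), (5, -1)])
Fold: move[0]->U => URDRRR (positions: [(0, 0), (0, 1), (1, 1), (1, 0), (2, 0), (3, 0), (4, 0)])

Answer: (0,0) (0,1) (1,1) (1,0) (2,0) (3,0) (4,0)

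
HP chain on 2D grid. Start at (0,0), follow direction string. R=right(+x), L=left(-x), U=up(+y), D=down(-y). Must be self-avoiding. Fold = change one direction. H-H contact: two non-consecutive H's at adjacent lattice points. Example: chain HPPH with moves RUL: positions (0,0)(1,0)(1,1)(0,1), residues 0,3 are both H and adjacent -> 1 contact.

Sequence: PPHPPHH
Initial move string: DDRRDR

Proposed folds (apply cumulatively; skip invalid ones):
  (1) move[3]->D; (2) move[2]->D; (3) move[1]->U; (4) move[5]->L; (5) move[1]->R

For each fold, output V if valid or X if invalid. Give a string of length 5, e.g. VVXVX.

Answer: VVXVV

Derivation:
Initial: DDRRDR -> [(0, 0), (0, -1), (0, -2), (1, -2), (2, -2), (2, -3), (3, -3)]
Fold 1: move[3]->D => DDRDDR VALID
Fold 2: move[2]->D => DDDDDR VALID
Fold 3: move[1]->U => DUDDDR INVALID (collision), skipped
Fold 4: move[5]->L => DDDDDL VALID
Fold 5: move[1]->R => DRDDDL VALID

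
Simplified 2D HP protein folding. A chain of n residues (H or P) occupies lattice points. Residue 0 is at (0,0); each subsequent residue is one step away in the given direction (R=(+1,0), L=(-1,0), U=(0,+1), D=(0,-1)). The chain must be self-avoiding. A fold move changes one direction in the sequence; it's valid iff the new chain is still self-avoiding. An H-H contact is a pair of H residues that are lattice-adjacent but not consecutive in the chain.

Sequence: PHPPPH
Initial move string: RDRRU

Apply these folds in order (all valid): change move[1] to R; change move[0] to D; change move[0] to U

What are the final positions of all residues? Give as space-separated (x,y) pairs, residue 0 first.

Initial moves: RDRRU
Fold: move[1]->R => RRRRU (positions: [(0, 0), (1, 0), (2, 0), (3, 0), (4, 0), (4, 1)])
Fold: move[0]->D => DRRRU (positions: [(0, 0), (0, -1), (1, -1), (2, -1), (3, -1), (3, 0)])
Fold: move[0]->U => URRRU (positions: [(0, 0), (0, 1), (1, 1), (2, 1), (3, 1), (3, 2)])

Answer: (0,0) (0,1) (1,1) (2,1) (3,1) (3,2)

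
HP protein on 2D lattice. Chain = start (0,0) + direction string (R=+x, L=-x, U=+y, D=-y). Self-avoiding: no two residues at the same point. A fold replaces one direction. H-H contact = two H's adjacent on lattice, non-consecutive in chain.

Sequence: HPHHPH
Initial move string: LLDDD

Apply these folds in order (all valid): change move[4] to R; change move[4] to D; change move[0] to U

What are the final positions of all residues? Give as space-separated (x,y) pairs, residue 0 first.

Answer: (0,0) (0,1) (-1,1) (-1,0) (-1,-1) (-1,-2)

Derivation:
Initial moves: LLDDD
Fold: move[4]->R => LLDDR (positions: [(0, 0), (-1, 0), (-2, 0), (-2, -1), (-2, -2), (-1, -2)])
Fold: move[4]->D => LLDDD (positions: [(0, 0), (-1, 0), (-2, 0), (-2, -1), (-2, -2), (-2, -3)])
Fold: move[0]->U => ULDDD (positions: [(0, 0), (0, 1), (-1, 1), (-1, 0), (-1, -1), (-1, -2)])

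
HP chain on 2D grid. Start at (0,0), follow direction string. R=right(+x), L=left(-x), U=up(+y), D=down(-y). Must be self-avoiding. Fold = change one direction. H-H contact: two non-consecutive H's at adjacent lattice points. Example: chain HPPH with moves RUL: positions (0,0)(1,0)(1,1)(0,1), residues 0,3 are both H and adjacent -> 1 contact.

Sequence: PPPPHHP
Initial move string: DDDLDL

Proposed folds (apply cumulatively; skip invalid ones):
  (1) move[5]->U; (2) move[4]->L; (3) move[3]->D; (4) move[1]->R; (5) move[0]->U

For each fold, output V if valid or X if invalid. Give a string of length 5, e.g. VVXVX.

Answer: XVVVV

Derivation:
Initial: DDDLDL -> [(0, 0), (0, -1), (0, -2), (0, -3), (-1, -3), (-1, -4), (-2, -4)]
Fold 1: move[5]->U => DDDLDU INVALID (collision), skipped
Fold 2: move[4]->L => DDDLLL VALID
Fold 3: move[3]->D => DDDDLL VALID
Fold 4: move[1]->R => DRDDLL VALID
Fold 5: move[0]->U => URDDLL VALID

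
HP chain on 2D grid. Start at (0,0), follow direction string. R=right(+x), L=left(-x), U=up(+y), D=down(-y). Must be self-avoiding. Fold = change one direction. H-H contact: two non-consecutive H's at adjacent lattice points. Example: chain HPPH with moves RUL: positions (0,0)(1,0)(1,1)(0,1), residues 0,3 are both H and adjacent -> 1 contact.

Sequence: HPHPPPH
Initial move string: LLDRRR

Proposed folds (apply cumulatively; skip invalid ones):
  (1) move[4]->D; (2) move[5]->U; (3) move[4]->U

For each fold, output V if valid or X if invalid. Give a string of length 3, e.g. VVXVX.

Answer: VXX

Derivation:
Initial: LLDRRR -> [(0, 0), (-1, 0), (-2, 0), (-2, -1), (-1, -1), (0, -1), (1, -1)]
Fold 1: move[4]->D => LLDRDR VALID
Fold 2: move[5]->U => LLDRDU INVALID (collision), skipped
Fold 3: move[4]->U => LLDRUR INVALID (collision), skipped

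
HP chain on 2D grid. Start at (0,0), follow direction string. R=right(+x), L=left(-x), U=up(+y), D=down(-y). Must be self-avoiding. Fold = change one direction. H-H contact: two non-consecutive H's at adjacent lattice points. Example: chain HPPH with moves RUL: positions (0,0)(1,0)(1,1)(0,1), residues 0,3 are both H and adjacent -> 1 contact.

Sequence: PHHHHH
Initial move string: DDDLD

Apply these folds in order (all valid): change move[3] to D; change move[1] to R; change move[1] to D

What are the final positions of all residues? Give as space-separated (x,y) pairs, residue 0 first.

Initial moves: DDDLD
Fold: move[3]->D => DDDDD (positions: [(0, 0), (0, -1), (0, -2), (0, -3), (0, -4), (0, -5)])
Fold: move[1]->R => DRDDD (positions: [(0, 0), (0, -1), (1, -1), (1, -2), (1, -3), (1, -4)])
Fold: move[1]->D => DDDDD (positions: [(0, 0), (0, -1), (0, -2), (0, -3), (0, -4), (0, -5)])

Answer: (0,0) (0,-1) (0,-2) (0,-3) (0,-4) (0,-5)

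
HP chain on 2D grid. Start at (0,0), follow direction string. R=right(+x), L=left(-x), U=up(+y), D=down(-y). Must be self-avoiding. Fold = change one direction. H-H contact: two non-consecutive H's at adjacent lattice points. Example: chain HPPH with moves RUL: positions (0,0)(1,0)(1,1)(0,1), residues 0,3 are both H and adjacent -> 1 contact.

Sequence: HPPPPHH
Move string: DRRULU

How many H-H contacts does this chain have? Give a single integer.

Answer: 1

Derivation:
Positions: [(0, 0), (0, -1), (1, -1), (2, -1), (2, 0), (1, 0), (1, 1)]
H-H contact: residue 0 @(0,0) - residue 5 @(1, 0)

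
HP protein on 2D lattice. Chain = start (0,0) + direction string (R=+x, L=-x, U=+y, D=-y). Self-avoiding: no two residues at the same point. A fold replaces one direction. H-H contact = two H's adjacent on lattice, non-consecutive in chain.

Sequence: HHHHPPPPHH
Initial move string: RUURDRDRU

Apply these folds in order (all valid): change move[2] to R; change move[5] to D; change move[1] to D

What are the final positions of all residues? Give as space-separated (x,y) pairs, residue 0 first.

Initial moves: RUURDRDRU
Fold: move[2]->R => RURRDRDRU (positions: [(0, 0), (1, 0), (1, 1), (2, 1), (3, 1), (3, 0), (4, 0), (4, -1), (5, -1), (5, 0)])
Fold: move[5]->D => RURRDDDRU (positions: [(0, 0), (1, 0), (1, 1), (2, 1), (3, 1), (3, 0), (3, -1), (3, -2), (4, -2), (4, -1)])
Fold: move[1]->D => RDRRDDDRU (positions: [(0, 0), (1, 0), (1, -1), (2, -1), (3, -1), (3, -2), (3, -3), (3, -4), (4, -4), (4, -3)])

Answer: (0,0) (1,0) (1,-1) (2,-1) (3,-1) (3,-2) (3,-3) (3,-4) (4,-4) (4,-3)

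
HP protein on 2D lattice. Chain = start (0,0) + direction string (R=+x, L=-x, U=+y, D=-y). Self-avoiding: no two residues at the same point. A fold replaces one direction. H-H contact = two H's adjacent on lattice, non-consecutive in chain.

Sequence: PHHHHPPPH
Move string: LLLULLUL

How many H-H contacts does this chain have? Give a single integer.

Positions: [(0, 0), (-1, 0), (-2, 0), (-3, 0), (-3, 1), (-4, 1), (-5, 1), (-5, 2), (-6, 2)]
No H-H contacts found.

Answer: 0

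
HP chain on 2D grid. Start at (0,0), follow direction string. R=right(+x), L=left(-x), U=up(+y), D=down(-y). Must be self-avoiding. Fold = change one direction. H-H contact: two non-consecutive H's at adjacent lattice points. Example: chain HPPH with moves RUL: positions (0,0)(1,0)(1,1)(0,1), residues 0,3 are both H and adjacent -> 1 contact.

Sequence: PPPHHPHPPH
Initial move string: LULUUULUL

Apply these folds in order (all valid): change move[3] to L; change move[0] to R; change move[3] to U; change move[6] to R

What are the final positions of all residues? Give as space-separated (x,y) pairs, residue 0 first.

Answer: (0,0) (1,0) (1,1) (0,1) (0,2) (0,3) (0,4) (1,4) (1,5) (0,5)

Derivation:
Initial moves: LULUUULUL
Fold: move[3]->L => LULLUULUL (positions: [(0, 0), (-1, 0), (-1, 1), (-2, 1), (-3, 1), (-3, 2), (-3, 3), (-4, 3), (-4, 4), (-5, 4)])
Fold: move[0]->R => RULLUULUL (positions: [(0, 0), (1, 0), (1, 1), (0, 1), (-1, 1), (-1, 2), (-1, 3), (-2, 3), (-2, 4), (-3, 4)])
Fold: move[3]->U => RULUUULUL (positions: [(0, 0), (1, 0), (1, 1), (0, 1), (0, 2), (0, 3), (0, 4), (-1, 4), (-1, 5), (-2, 5)])
Fold: move[6]->R => RULUUURUL (positions: [(0, 0), (1, 0), (1, 1), (0, 1), (0, 2), (0, 3), (0, 4), (1, 4), (1, 5), (0, 5)])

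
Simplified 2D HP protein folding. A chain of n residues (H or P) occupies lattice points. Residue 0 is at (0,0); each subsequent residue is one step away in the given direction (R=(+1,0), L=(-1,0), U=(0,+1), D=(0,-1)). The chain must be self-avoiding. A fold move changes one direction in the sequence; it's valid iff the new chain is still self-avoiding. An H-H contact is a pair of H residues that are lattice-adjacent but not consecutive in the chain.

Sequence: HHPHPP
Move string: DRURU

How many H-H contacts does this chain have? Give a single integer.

Positions: [(0, 0), (0, -1), (1, -1), (1, 0), (2, 0), (2, 1)]
H-H contact: residue 0 @(0,0) - residue 3 @(1, 0)

Answer: 1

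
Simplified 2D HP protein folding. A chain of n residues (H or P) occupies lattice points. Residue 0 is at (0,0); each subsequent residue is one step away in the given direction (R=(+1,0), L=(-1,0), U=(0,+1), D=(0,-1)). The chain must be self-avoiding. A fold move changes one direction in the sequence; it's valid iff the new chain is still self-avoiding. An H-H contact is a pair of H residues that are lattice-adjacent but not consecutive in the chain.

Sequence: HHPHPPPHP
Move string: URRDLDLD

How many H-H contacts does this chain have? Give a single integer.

Answer: 1

Derivation:
Positions: [(0, 0), (0, 1), (1, 1), (2, 1), (2, 0), (1, 0), (1, -1), (0, -1), (0, -2)]
H-H contact: residue 0 @(0,0) - residue 7 @(0, -1)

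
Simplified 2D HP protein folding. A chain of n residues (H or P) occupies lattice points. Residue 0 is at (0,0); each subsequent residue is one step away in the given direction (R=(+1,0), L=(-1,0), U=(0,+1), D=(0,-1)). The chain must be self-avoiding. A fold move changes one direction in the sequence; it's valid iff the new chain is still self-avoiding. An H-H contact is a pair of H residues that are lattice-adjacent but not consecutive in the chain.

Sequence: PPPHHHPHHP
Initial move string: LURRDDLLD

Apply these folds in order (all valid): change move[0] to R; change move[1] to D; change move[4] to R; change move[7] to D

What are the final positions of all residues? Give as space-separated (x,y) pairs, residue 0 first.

Initial moves: LURRDDLLD
Fold: move[0]->R => RURRDDLLD (positions: [(0, 0), (1, 0), (1, 1), (2, 1), (3, 1), (3, 0), (3, -1), (2, -1), (1, -1), (1, -2)])
Fold: move[1]->D => RDRRDDLLD (positions: [(0, 0), (1, 0), (1, -1), (2, -1), (3, -1), (3, -2), (3, -3), (2, -3), (1, -3), (1, -4)])
Fold: move[4]->R => RDRRRDLLD (positions: [(0, 0), (1, 0), (1, -1), (2, -1), (3, -1), (4, -1), (4, -2), (3, -2), (2, -2), (2, -3)])
Fold: move[7]->D => RDRRRDLDD (positions: [(0, 0), (1, 0), (1, -1), (2, -1), (3, -1), (4, -1), (4, -2), (3, -2), (3, -3), (3, -4)])

Answer: (0,0) (1,0) (1,-1) (2,-1) (3,-1) (4,-1) (4,-2) (3,-2) (3,-3) (3,-4)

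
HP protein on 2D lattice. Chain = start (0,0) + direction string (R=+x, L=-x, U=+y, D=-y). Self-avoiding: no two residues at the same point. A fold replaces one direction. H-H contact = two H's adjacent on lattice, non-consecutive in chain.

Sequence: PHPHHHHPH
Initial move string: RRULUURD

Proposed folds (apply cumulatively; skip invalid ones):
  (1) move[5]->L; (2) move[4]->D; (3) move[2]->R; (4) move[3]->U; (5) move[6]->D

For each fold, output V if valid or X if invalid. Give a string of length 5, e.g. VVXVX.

Initial: RRULUURD -> [(0, 0), (1, 0), (2, 0), (2, 1), (1, 1), (1, 2), (1, 3), (2, 3), (2, 2)]
Fold 1: move[5]->L => RRULULRD INVALID (collision), skipped
Fold 2: move[4]->D => RRULDURD INVALID (collision), skipped
Fold 3: move[2]->R => RRRLUURD INVALID (collision), skipped
Fold 4: move[3]->U => RRUUUURD VALID
Fold 5: move[6]->D => RRUUUUDD INVALID (collision), skipped

Answer: XXXVX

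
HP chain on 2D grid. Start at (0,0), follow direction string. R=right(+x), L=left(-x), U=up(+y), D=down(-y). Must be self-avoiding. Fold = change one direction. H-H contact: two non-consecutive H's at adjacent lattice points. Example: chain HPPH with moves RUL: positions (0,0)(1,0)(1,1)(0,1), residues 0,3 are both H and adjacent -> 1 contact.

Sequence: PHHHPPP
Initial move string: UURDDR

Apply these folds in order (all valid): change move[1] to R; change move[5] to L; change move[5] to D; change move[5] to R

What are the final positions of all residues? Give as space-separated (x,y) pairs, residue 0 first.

Initial moves: UURDDR
Fold: move[1]->R => URRDDR (positions: [(0, 0), (0, 1), (1, 1), (2, 1), (2, 0), (2, -1), (3, -1)])
Fold: move[5]->L => URRDDL (positions: [(0, 0), (0, 1), (1, 1), (2, 1), (2, 0), (2, -1), (1, -1)])
Fold: move[5]->D => URRDDD (positions: [(0, 0), (0, 1), (1, 1), (2, 1), (2, 0), (2, -1), (2, -2)])
Fold: move[5]->R => URRDDR (positions: [(0, 0), (0, 1), (1, 1), (2, 1), (2, 0), (2, -1), (3, -1)])

Answer: (0,0) (0,1) (1,1) (2,1) (2,0) (2,-1) (3,-1)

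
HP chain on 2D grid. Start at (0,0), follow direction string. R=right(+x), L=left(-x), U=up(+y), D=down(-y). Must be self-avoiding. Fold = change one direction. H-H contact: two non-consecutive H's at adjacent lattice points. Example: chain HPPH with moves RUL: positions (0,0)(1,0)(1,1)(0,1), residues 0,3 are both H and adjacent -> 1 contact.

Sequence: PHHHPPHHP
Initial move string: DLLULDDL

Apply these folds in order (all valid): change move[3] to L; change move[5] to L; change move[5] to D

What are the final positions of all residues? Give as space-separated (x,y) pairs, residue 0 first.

Answer: (0,0) (0,-1) (-1,-1) (-2,-1) (-3,-1) (-4,-1) (-4,-2) (-4,-3) (-5,-3)

Derivation:
Initial moves: DLLULDDL
Fold: move[3]->L => DLLLLDDL (positions: [(0, 0), (0, -1), (-1, -1), (-2, -1), (-3, -1), (-4, -1), (-4, -2), (-4, -3), (-5, -3)])
Fold: move[5]->L => DLLLLLDL (positions: [(0, 0), (0, -1), (-1, -1), (-2, -1), (-3, -1), (-4, -1), (-5, -1), (-5, -2), (-6, -2)])
Fold: move[5]->D => DLLLLDDL (positions: [(0, 0), (0, -1), (-1, -1), (-2, -1), (-3, -1), (-4, -1), (-4, -2), (-4, -3), (-5, -3)])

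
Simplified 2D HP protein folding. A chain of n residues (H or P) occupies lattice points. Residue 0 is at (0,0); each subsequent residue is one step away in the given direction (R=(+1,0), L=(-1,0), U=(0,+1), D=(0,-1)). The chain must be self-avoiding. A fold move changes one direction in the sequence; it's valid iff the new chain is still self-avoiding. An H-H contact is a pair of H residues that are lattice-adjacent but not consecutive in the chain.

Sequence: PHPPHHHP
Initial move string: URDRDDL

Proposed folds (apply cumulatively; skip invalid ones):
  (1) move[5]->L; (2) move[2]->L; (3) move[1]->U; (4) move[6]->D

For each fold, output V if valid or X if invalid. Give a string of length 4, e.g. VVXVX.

Initial: URDRDDL -> [(0, 0), (0, 1), (1, 1), (1, 0), (2, 0), (2, -1), (2, -2), (1, -2)]
Fold 1: move[5]->L => URDRDLL VALID
Fold 2: move[2]->L => URLRDLL INVALID (collision), skipped
Fold 3: move[1]->U => UUDRDLL INVALID (collision), skipped
Fold 4: move[6]->D => URDRDLD VALID

Answer: VXXV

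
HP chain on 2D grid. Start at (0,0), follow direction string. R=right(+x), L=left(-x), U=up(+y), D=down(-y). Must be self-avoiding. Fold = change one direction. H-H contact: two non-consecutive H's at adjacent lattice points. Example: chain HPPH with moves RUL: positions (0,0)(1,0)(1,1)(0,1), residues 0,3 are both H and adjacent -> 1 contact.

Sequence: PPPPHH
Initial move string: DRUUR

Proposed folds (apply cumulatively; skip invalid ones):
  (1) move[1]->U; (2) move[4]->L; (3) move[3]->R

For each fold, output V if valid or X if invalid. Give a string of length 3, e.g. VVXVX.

Answer: XVX

Derivation:
Initial: DRUUR -> [(0, 0), (0, -1), (1, -1), (1, 0), (1, 1), (2, 1)]
Fold 1: move[1]->U => DUUUR INVALID (collision), skipped
Fold 2: move[4]->L => DRUUL VALID
Fold 3: move[3]->R => DRURL INVALID (collision), skipped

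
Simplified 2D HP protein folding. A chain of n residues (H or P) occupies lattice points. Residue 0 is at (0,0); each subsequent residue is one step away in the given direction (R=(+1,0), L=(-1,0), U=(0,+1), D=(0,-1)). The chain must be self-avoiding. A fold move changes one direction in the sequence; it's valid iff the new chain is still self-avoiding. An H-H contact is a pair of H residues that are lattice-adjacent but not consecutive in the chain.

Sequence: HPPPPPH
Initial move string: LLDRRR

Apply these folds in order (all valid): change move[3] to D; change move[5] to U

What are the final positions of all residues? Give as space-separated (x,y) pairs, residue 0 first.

Initial moves: LLDRRR
Fold: move[3]->D => LLDDRR (positions: [(0, 0), (-1, 0), (-2, 0), (-2, -1), (-2, -2), (-1, -2), (0, -2)])
Fold: move[5]->U => LLDDRU (positions: [(0, 0), (-1, 0), (-2, 0), (-2, -1), (-2, -2), (-1, -2), (-1, -1)])

Answer: (0,0) (-1,0) (-2,0) (-2,-1) (-2,-2) (-1,-2) (-1,-1)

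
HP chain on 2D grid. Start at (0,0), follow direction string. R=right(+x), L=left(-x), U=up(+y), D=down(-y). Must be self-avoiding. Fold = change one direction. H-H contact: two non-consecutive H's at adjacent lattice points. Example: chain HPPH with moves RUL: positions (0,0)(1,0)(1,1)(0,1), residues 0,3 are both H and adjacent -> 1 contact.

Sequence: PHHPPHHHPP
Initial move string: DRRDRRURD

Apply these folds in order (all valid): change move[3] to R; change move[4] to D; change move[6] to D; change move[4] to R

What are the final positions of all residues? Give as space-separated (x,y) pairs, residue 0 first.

Answer: (0,0) (0,-1) (1,-1) (2,-1) (3,-1) (4,-1) (5,-1) (5,-2) (6,-2) (6,-3)

Derivation:
Initial moves: DRRDRRURD
Fold: move[3]->R => DRRRRRURD (positions: [(0, 0), (0, -1), (1, -1), (2, -1), (3, -1), (4, -1), (5, -1), (5, 0), (6, 0), (6, -1)])
Fold: move[4]->D => DRRRDRURD (positions: [(0, 0), (0, -1), (1, -1), (2, -1), (3, -1), (3, -2), (4, -2), (4, -1), (5, -1), (5, -2)])
Fold: move[6]->D => DRRRDRDRD (positions: [(0, 0), (0, -1), (1, -1), (2, -1), (3, -1), (3, -2), (4, -2), (4, -3), (5, -3), (5, -4)])
Fold: move[4]->R => DRRRRRDRD (positions: [(0, 0), (0, -1), (1, -1), (2, -1), (3, -1), (4, -1), (5, -1), (5, -2), (6, -2), (6, -3)])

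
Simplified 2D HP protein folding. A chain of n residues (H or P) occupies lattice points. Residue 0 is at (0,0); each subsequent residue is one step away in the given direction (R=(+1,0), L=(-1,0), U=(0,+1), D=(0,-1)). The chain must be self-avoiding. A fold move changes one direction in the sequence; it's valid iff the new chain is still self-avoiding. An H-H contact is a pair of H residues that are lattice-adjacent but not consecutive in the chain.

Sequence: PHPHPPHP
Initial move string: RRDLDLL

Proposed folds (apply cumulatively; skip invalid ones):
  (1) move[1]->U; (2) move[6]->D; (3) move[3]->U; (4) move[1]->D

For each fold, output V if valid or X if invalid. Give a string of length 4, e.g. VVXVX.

Answer: XVXV

Derivation:
Initial: RRDLDLL -> [(0, 0), (1, 0), (2, 0), (2, -1), (1, -1), (1, -2), (0, -2), (-1, -2)]
Fold 1: move[1]->U => RUDLDLL INVALID (collision), skipped
Fold 2: move[6]->D => RRDLDLD VALID
Fold 3: move[3]->U => RRDUDLD INVALID (collision), skipped
Fold 4: move[1]->D => RDDLDLD VALID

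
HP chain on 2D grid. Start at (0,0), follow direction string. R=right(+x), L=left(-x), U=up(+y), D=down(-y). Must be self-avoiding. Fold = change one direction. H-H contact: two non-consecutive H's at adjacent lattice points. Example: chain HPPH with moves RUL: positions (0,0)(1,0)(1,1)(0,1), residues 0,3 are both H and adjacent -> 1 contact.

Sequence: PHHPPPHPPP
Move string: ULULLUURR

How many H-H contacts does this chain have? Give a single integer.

Positions: [(0, 0), (0, 1), (-1, 1), (-1, 2), (-2, 2), (-3, 2), (-3, 3), (-3, 4), (-2, 4), (-1, 4)]
No H-H contacts found.

Answer: 0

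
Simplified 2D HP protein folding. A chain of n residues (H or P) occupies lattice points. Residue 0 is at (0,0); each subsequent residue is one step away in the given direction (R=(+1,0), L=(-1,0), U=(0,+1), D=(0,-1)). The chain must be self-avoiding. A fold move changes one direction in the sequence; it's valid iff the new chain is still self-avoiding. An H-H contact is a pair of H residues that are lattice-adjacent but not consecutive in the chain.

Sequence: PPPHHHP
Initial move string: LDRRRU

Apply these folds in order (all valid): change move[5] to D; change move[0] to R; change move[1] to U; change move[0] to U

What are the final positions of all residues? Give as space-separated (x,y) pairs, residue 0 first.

Answer: (0,0) (0,1) (0,2) (1,2) (2,2) (3,2) (3,1)

Derivation:
Initial moves: LDRRRU
Fold: move[5]->D => LDRRRD (positions: [(0, 0), (-1, 0), (-1, -1), (0, -1), (1, -1), (2, -1), (2, -2)])
Fold: move[0]->R => RDRRRD (positions: [(0, 0), (1, 0), (1, -1), (2, -1), (3, -1), (4, -1), (4, -2)])
Fold: move[1]->U => RURRRD (positions: [(0, 0), (1, 0), (1, 1), (2, 1), (3, 1), (4, 1), (4, 0)])
Fold: move[0]->U => UURRRD (positions: [(0, 0), (0, 1), (0, 2), (1, 2), (2, 2), (3, 2), (3, 1)])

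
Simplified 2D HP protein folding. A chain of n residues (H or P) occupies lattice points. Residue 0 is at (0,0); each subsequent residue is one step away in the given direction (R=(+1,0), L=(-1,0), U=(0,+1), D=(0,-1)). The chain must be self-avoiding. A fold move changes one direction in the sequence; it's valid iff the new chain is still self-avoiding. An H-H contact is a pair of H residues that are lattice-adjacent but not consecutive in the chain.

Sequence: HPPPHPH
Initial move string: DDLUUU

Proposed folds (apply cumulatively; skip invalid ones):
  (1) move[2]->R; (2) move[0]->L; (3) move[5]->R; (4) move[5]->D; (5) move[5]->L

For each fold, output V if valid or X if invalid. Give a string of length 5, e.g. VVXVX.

Answer: VXVXX

Derivation:
Initial: DDLUUU -> [(0, 0), (0, -1), (0, -2), (-1, -2), (-1, -1), (-1, 0), (-1, 1)]
Fold 1: move[2]->R => DDRUUU VALID
Fold 2: move[0]->L => LDRUUU INVALID (collision), skipped
Fold 3: move[5]->R => DDRUUR VALID
Fold 4: move[5]->D => DDRUUD INVALID (collision), skipped
Fold 5: move[5]->L => DDRUUL INVALID (collision), skipped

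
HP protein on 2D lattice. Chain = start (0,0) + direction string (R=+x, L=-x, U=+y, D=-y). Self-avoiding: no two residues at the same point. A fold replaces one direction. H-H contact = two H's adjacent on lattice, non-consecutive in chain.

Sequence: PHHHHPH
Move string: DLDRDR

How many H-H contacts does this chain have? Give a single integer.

Answer: 1

Derivation:
Positions: [(0, 0), (0, -1), (-1, -1), (-1, -2), (0, -2), (0, -3), (1, -3)]
H-H contact: residue 1 @(0,-1) - residue 4 @(0, -2)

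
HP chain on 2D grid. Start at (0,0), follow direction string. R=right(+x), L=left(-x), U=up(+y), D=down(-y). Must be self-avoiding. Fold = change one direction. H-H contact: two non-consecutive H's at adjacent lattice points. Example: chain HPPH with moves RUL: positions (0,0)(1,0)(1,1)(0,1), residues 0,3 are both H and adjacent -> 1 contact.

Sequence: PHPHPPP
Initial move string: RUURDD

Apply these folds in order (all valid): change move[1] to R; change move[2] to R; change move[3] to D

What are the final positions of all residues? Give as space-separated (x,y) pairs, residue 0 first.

Initial moves: RUURDD
Fold: move[1]->R => RRURDD (positions: [(0, 0), (1, 0), (2, 0), (2, 1), (3, 1), (3, 0), (3, -1)])
Fold: move[2]->R => RRRRDD (positions: [(0, 0), (1, 0), (2, 0), (3, 0), (4, 0), (4, -1), (4, -2)])
Fold: move[3]->D => RRRDDD (positions: [(0, 0), (1, 0), (2, 0), (3, 0), (3, -1), (3, -2), (3, -3)])

Answer: (0,0) (1,0) (2,0) (3,0) (3,-1) (3,-2) (3,-3)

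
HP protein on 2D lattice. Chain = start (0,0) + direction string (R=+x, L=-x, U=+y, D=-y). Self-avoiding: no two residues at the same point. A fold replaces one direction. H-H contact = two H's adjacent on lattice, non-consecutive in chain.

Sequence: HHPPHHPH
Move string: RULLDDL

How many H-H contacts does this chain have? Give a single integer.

Answer: 1

Derivation:
Positions: [(0, 0), (1, 0), (1, 1), (0, 1), (-1, 1), (-1, 0), (-1, -1), (-2, -1)]
H-H contact: residue 0 @(0,0) - residue 5 @(-1, 0)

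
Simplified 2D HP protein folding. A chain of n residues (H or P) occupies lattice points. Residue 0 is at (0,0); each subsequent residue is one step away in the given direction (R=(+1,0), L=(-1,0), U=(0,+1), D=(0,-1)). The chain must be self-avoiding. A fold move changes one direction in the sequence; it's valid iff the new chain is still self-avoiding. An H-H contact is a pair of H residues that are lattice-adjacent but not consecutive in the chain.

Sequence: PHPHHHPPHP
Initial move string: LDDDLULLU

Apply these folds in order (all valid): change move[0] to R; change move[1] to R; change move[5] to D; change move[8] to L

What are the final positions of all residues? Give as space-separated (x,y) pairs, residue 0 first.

Answer: (0,0) (1,0) (2,0) (2,-1) (2,-2) (1,-2) (1,-3) (0,-3) (-1,-3) (-2,-3)

Derivation:
Initial moves: LDDDLULLU
Fold: move[0]->R => RDDDLULLU (positions: [(0, 0), (1, 0), (1, -1), (1, -2), (1, -3), (0, -3), (0, -2), (-1, -2), (-2, -2), (-2, -1)])
Fold: move[1]->R => RRDDLULLU (positions: [(0, 0), (1, 0), (2, 0), (2, -1), (2, -2), (1, -2), (1, -1), (0, -1), (-1, -1), (-1, 0)])
Fold: move[5]->D => RRDDLDLLU (positions: [(0, 0), (1, 0), (2, 0), (2, -1), (2, -2), (1, -2), (1, -3), (0, -3), (-1, -3), (-1, -2)])
Fold: move[8]->L => RRDDLDLLL (positions: [(0, 0), (1, 0), (2, 0), (2, -1), (2, -2), (1, -2), (1, -3), (0, -3), (-1, -3), (-2, -3)])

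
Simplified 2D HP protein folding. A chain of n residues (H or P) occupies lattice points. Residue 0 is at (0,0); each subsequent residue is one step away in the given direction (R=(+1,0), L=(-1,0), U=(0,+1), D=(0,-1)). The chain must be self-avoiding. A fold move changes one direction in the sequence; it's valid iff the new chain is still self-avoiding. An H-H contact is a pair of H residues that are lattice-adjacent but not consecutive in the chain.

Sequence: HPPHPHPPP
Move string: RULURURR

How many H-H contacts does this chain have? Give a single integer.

Answer: 1

Derivation:
Positions: [(0, 0), (1, 0), (1, 1), (0, 1), (0, 2), (1, 2), (1, 3), (2, 3), (3, 3)]
H-H contact: residue 0 @(0,0) - residue 3 @(0, 1)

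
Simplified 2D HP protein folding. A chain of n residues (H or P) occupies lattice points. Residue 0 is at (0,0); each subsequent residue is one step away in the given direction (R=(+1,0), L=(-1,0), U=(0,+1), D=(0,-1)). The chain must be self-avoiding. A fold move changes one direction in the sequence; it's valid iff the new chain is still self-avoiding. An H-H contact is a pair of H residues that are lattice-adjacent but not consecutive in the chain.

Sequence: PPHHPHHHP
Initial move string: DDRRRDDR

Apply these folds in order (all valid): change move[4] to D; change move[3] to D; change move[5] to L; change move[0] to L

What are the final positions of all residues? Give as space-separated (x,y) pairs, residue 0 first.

Answer: (0,0) (-1,0) (-1,-1) (0,-1) (0,-2) (0,-3) (-1,-3) (-1,-4) (0,-4)

Derivation:
Initial moves: DDRRRDDR
Fold: move[4]->D => DDRRDDDR (positions: [(0, 0), (0, -1), (0, -2), (1, -2), (2, -2), (2, -3), (2, -4), (2, -5), (3, -5)])
Fold: move[3]->D => DDRDDDDR (positions: [(0, 0), (0, -1), (0, -2), (1, -2), (1, -3), (1, -4), (1, -5), (1, -6), (2, -6)])
Fold: move[5]->L => DDRDDLDR (positions: [(0, 0), (0, -1), (0, -2), (1, -2), (1, -3), (1, -4), (0, -4), (0, -5), (1, -5)])
Fold: move[0]->L => LDRDDLDR (positions: [(0, 0), (-1, 0), (-1, -1), (0, -1), (0, -2), (0, -3), (-1, -3), (-1, -4), (0, -4)])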